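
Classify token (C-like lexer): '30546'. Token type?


Pattern: digits only
Type: INTEGER_LITERAL


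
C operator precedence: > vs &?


'>' is relational (level 7); '&' is bitwise AND (level 5)
Higher level binds tighter
'>' has higher precedence than '&'


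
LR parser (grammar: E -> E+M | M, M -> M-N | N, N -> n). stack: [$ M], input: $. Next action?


lookahead ∉ {-} so M won't extend; reduce E -> M
Action: reduce (E -> M)


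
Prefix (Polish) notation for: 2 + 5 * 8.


'*' binds tighter: tree is (+ 2 (* 5 8))
Prefix: + 2 * 5 8


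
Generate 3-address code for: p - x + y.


Break into single-operator statements:
t1 = p - x
t2 = t1 + y


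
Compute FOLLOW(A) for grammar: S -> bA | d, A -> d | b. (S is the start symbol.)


$ ∈ FOLLOW(S). For each A -> αBβ: add FIRST(β)\{ε} to FOLLOW(B); if β nullable, add FOLLOW(A).
FOLLOW(A) = {$}


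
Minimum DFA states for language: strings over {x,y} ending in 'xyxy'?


Track the longest suffix of input matching a prefix of 'xyxy': 5 classes (prefixes of length 0..4)
Minimal DFA: 5 states


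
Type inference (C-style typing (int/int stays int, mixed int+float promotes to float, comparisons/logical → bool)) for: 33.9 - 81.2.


Operand types: float - float
Rule: mixed int/float promotes to float; int/int stays int
Result type: float


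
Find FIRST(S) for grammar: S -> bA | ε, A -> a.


Per alternative of S: FIRST(bA) = {b}; FIRST(ε) = {ε}
FIRST(S) = {b, ε}


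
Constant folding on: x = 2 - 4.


2 - 4 = -2 at compile time
Optimized: x = -2


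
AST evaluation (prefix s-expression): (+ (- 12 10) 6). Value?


Evaluate inner: (- 12 10) = 2
Evaluate root: (+ 2 6) = 8
Result: 8


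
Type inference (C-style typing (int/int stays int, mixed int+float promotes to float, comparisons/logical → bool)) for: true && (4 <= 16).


Operand types: bool && bool
Rule: logical operators take bool operands and yield bool
Result type: bool


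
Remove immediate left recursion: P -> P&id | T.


Left-recursive alternatives: P&id; non-recursive: T
Introduce P': P -> TP', P' -> &idP' | ε


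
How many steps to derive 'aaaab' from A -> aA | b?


Derivation: A => aA => aaA => aaaA => aaaaA => aaaab
Steps: 5


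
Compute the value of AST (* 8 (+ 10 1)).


Evaluate inner: (+ 10 1) = 11
Evaluate root: (* 8 11) = 88
Result: 88


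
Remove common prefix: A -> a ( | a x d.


Common prefix: 'a'
Factored: A -> a A', A' -> ( | x d


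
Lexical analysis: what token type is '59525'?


Pattern: digits only
Type: INTEGER_LITERAL


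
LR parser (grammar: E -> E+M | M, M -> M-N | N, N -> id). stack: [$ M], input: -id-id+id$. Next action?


shift '-' to continue M -> M-N
Action: shift


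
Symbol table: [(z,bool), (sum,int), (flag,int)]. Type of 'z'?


Lookup 'z' → type bool


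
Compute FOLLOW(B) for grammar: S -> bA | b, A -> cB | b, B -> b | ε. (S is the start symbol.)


$ ∈ FOLLOW(S). For each A -> αBβ: add FIRST(β)\{ε} to FOLLOW(B); if β nullable, add FOLLOW(A).
FOLLOW(B) = {$}


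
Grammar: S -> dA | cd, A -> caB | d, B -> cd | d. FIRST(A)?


Per alternative of A: FIRST(caB) = {c}; FIRST(d) = {d}
FIRST(A) = {c, d}


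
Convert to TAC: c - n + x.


Break into single-operator statements:
t1 = c - n
t2 = t1 + x


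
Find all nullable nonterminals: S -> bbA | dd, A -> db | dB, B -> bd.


A nonterminal is nullable iff some alternative derives ε (directly, or every symbol in it is nullable)
Nullable: {}


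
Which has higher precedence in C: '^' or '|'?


'^' is bitwise XOR (level 4); '|' is bitwise OR (level 3)
Higher level binds tighter
'^' has higher precedence than '|'


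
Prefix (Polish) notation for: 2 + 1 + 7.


left-to-right (same/higher precedence on left): tree is (+ (+ 2 1) 7)
Prefix: + + 2 1 7


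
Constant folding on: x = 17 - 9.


17 - 9 = 8 at compile time
Optimized: x = 8


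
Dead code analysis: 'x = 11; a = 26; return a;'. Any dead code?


x is assigned but never read
Dead: 'x = 11'


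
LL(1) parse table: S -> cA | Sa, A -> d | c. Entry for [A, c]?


For [A, c]: 'c' ∈ FIRST(c)
Entry: A -> c


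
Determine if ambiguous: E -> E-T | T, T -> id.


precedence layered via separate nonterminal T: deterministic
Unambiguous


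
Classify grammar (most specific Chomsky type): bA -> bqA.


LHS has context (more than one symbol) and |LHS| ≤ |RHS|
Classification: Type 1 (Context-Sensitive)


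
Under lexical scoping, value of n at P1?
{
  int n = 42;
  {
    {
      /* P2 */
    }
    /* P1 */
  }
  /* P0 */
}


P1's block does not declare n; resolves to the enclosing declaration at depth 0
n = 42


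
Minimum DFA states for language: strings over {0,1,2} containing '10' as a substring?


KMP-style automaton: 2 progress states + 1 absorbing accept = 3
Minimal DFA: 3 states


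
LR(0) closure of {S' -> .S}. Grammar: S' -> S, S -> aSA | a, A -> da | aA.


Start: S' -> .S
For each item with dot before a nonterminal B, add B -> .γ for every B-production
Closure: [S' -> .S, S -> .aSA, S -> .a]


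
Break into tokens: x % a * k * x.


Scan left to right, longest-match per lexeme
Tokens: ID(x), OP(%), ID(a), OP(*), ID(k), OP(*), ID(x)


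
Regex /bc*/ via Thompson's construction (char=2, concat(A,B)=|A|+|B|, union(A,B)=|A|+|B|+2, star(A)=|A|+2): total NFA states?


Syntax tree has 2 char leaf(s), 0 union(s), 1 star(s)
chars contribute 2×2 = 4; each union adds +2; each star adds +2
Total: 4 + 0 + 2 = 6 states


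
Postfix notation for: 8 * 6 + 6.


Left to right (same or higher precedence on left)
Postfix: 8 6 * 6 +


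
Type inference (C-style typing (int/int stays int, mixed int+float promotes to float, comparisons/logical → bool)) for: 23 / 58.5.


Operand types: int / float
Rule: mixed int/float promotes to float; int/int stays int
Result type: float


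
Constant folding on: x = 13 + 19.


13 + 19 = 32 at compile time
Optimized: x = 32


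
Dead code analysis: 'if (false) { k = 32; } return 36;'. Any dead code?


condition is constant false, so the whole block is unreachable
Dead: 'if (false) { k = 32; }'


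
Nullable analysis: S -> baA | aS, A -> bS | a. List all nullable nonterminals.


A nonterminal is nullable iff some alternative derives ε (directly, or every symbol in it is nullable)
Nullable: {}


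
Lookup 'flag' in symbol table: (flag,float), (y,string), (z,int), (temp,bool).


Lookup 'flag' → type float


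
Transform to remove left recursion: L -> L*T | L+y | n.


Left-recursive alternatives: L*T, L+y; non-recursive: n
Introduce L': L -> nL', L' -> *TL' | +yL' | ε


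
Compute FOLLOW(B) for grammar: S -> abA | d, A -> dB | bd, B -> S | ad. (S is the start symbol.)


$ ∈ FOLLOW(S). For each A -> αBβ: add FIRST(β)\{ε} to FOLLOW(B); if β nullable, add FOLLOW(A).
FOLLOW(B) = {$}


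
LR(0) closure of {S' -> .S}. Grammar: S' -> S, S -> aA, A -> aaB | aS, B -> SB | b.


Start: S' -> .S
For each item with dot before a nonterminal B, add B -> .γ for every B-production
Closure: [S' -> .S, S -> .aA]


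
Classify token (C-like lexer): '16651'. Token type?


Pattern: digits only
Type: INTEGER_LITERAL


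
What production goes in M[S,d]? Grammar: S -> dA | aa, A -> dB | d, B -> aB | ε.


For [S, d]: 'd' ∈ FIRST(dA)
Entry: S -> dA


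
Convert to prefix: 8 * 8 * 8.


left-to-right (same/higher precedence on left): tree is (* (* 8 8) 8)
Prefix: * * 8 8 8


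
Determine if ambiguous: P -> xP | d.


right-linear, alternatives start with distinct terminals 'x' vs 'd': unique leftmost derivation
Unambiguous


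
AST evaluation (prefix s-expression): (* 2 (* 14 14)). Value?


Evaluate inner: (* 14 14) = 196
Evaluate root: (* 2 196) = 392
Result: 392


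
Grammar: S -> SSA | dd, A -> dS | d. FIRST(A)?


Per alternative of A: FIRST(dS) = {d}; FIRST(d) = {d}
FIRST(A) = {d}


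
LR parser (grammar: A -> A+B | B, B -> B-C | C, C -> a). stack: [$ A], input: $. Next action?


start symbol A on stack, input exhausted
Action: accept


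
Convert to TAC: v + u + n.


Break into single-operator statements:
t1 = v + u
t2 = t1 + n


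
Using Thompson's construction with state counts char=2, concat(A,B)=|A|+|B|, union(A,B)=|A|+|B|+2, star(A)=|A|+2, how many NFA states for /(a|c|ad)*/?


Syntax tree has 4 char leaf(s), 2 union(s), 1 star(s)
chars contribute 4×2 = 8; each union adds +2; each star adds +2
Total: 8 + 4 + 2 = 14 states


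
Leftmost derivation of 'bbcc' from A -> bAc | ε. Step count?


Derivation: A => bAc => bbAcc => bbcc
Steps: 3


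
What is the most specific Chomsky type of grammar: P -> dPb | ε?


Single nonterminal LHS, but d^n b^n is not regular
Classification: Type 2 (Context-Free)


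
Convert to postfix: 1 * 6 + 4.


Left to right (same or higher precedence on left)
Postfix: 1 6 * 4 +


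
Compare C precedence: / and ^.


'/' is multiplicative (level 10); '^' is bitwise XOR (level 4)
Higher level binds tighter
'/' has higher precedence than '^'


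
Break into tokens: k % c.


Scan left to right, longest-match per lexeme
Tokens: ID(k), OP(%), ID(c)


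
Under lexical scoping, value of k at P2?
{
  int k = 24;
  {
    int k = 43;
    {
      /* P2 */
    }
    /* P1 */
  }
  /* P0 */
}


P2's block does not declare k; resolves to the enclosing declaration at depth 1
k = 43


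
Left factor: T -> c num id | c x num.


Common prefix: 'c'
Factored: T -> c T', T' -> num id | x num


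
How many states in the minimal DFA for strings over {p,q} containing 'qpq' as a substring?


KMP-style automaton: 3 progress states + 1 absorbing accept = 4
Minimal DFA: 4 states


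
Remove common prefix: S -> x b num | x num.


Common prefix: 'x'
Factored: S -> x S', S' -> b num | num


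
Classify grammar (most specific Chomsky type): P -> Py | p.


Left-linear: every RHS is a terminal or one nonterminal followed by a terminal
Classification: Type 3 (Regular)


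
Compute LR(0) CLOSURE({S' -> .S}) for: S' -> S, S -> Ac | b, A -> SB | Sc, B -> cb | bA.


Start: S' -> .S
For each item with dot before a nonterminal B, add B -> .γ for every B-production
Closure: [S' -> .S, S -> .Ac, S -> .b, A -> .SB, A -> .Sc]


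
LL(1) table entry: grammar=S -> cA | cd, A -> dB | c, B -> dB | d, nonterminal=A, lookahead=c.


For [A, c]: 'c' ∈ FIRST(c)
Entry: A -> c


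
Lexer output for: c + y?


Scan left to right, longest-match per lexeme
Tokens: ID(c), OP(+), ID(y)


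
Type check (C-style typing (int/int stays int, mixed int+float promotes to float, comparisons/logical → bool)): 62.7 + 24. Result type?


Operand types: float + int
Rule: mixed int/float promotes to float; int/int stays int
Result type: float


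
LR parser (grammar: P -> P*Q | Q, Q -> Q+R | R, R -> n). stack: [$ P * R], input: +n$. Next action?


'R' (not preceded by Q+) is the handle for Q -> R
Action: reduce (Q -> R)


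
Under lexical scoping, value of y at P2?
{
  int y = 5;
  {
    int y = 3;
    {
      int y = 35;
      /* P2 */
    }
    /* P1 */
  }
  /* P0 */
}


y declared in the same block as P2
y = 35


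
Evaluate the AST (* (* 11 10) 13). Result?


Evaluate inner: (* 11 10) = 110
Evaluate root: (* 110 13) = 1430
Result: 1430


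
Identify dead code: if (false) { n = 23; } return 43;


condition is constant false, so the whole block is unreachable
Dead: 'if (false) { n = 23; }'


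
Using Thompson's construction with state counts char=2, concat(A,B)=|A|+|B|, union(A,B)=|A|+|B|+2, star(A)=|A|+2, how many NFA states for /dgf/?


Syntax tree has 3 char leaf(s), 0 union(s), 0 star(s)
chars contribute 3×2 = 6; each union adds +2; each star adds +2
Total: 6 + 0 + 0 = 6 states


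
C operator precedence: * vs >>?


'*' is multiplicative (level 10); '>>' is shift (level 8)
Higher level binds tighter
'*' has higher precedence than '>>'


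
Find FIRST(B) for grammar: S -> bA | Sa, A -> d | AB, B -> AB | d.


Per alternative of B: FIRST(AB) = {d}; FIRST(d) = {d}
FIRST(B) = {d}


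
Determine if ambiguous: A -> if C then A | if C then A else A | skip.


dangling else: 'if C then if C then skip else skip' parses two ways
Ambiguous


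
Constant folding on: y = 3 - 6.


3 - 6 = -3 at compile time
Optimized: y = -3


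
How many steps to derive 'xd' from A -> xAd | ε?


Derivation: A => xAd => xd
Steps: 2


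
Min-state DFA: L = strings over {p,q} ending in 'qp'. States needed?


Track the longest suffix of input matching a prefix of 'qp': 3 classes (prefixes of length 0..2)
Minimal DFA: 3 states


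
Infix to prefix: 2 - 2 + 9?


left-to-right (same/higher precedence on left): tree is (+ (- 2 2) 9)
Prefix: + - 2 2 9


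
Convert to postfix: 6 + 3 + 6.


Left to right (same or higher precedence on left)
Postfix: 6 3 + 6 +


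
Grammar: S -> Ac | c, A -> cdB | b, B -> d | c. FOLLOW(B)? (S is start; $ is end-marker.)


$ ∈ FOLLOW(S). For each A -> αBβ: add FIRST(β)\{ε} to FOLLOW(B); if β nullable, add FOLLOW(A).
FOLLOW(B) = {c}


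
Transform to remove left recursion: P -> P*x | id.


Left-recursive alternatives: P*x; non-recursive: id
Introduce P': P -> idP', P' -> *xP' | ε


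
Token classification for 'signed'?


Pattern: reserved word
Type: KEYWORD


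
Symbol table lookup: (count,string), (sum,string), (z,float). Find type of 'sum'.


Lookup 'sum' → type string


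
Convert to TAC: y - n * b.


Break into single-operator statements:
t1 = n * b
t2 = y - t1


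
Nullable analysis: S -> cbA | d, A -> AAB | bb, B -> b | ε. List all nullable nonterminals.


A nonterminal is nullable iff some alternative derives ε (directly, or every symbol in it is nullable)
Nullable: {B}


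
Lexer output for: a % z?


Scan left to right, longest-match per lexeme
Tokens: ID(a), OP(%), ID(z)


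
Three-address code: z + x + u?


Break into single-operator statements:
t1 = z + x
t2 = t1 + u


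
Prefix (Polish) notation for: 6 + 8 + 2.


left-to-right (same/higher precedence on left): tree is (+ (+ 6 8) 2)
Prefix: + + 6 8 2


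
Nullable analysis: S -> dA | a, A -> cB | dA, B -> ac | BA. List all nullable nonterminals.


A nonterminal is nullable iff some alternative derives ε (directly, or every symbol in it is nullable)
Nullable: {}


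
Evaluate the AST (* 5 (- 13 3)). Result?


Evaluate inner: (- 13 3) = 10
Evaluate root: (* 5 10) = 50
Result: 50


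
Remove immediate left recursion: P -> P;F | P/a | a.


Left-recursive alternatives: P;F, P/a; non-recursive: a
Introduce P': P -> aP', P' -> ;FP' | /aP' | ε


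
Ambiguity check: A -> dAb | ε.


balanced d^n…b^n: each string has a unique parse
Unambiguous


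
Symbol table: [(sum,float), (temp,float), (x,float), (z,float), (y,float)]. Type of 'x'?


Lookup 'x' → type float


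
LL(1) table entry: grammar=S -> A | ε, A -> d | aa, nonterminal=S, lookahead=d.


For [S, d]: 'd' ∈ FIRST(A)
Entry: S -> A


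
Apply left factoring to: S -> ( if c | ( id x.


Common prefix: '('
Factored: S -> ( S', S' -> if c | id x


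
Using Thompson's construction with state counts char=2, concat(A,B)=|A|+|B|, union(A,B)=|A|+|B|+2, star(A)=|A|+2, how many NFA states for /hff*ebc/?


Syntax tree has 6 char leaf(s), 0 union(s), 1 star(s)
chars contribute 6×2 = 12; each union adds +2; each star adds +2
Total: 12 + 0 + 2 = 14 states


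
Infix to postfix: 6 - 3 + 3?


Left to right (same or higher precedence on left)
Postfix: 6 3 - 3 +


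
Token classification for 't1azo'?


Pattern: letter/underscore followed by alphanumerics, not a keyword
Type: IDENTIFIER


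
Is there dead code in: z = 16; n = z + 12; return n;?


z is read by n's definition; n is returned
No dead code


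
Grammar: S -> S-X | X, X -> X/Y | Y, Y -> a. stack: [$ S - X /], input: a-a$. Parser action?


no handle; shift 'a'
Action: shift


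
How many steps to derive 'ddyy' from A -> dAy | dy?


Derivation: A => dAy => ddyy
Steps: 2


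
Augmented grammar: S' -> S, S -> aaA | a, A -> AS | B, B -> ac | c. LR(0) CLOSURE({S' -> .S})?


Start: S' -> .S
For each item with dot before a nonterminal B, add B -> .γ for every B-production
Closure: [S' -> .S, S -> .aaA, S -> .a]


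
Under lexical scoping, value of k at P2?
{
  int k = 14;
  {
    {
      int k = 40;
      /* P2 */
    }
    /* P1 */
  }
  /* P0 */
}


k declared in the same block as P2
k = 40


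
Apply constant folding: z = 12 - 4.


12 - 4 = 8 at compile time
Optimized: z = 8


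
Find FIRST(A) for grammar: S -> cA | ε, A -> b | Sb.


Per alternative of A: FIRST(b) = {b}; FIRST(Sb) = {b, c}
FIRST(A) = {b, c}


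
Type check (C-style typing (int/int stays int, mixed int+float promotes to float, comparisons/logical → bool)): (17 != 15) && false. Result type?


Operand types: bool && bool
Rule: logical operators take bool operands and yield bool
Result type: bool


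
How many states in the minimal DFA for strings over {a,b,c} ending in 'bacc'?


Track the longest suffix of input matching a prefix of 'bacc': 5 classes (prefixes of length 0..4)
Minimal DFA: 5 states


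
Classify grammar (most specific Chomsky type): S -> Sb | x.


Left-linear: every RHS is a terminal or one nonterminal followed by a terminal
Classification: Type 3 (Regular)


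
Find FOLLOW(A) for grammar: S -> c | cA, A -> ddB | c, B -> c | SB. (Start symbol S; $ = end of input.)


$ ∈ FOLLOW(S). For each A -> αBβ: add FIRST(β)\{ε} to FOLLOW(B); if β nullable, add FOLLOW(A).
FOLLOW(A) = {$, c}


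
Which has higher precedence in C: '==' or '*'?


'*' is multiplicative (level 10); '==' is equality (level 6)
Higher level binds tighter
'*' has higher precedence than '=='


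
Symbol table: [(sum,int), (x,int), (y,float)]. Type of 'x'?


Lookup 'x' → type int


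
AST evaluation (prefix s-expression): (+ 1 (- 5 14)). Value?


Evaluate inner: (- 5 14) = -9
Evaluate root: (+ 1 -9) = -8
Result: -8


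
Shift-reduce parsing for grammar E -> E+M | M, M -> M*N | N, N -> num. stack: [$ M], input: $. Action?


lookahead ∉ {*} so M won't extend; reduce E -> M
Action: reduce (E -> M)


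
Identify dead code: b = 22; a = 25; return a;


b is assigned but never read
Dead: 'b = 22'


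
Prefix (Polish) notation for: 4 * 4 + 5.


left-to-right (same/higher precedence on left): tree is (+ (* 4 4) 5)
Prefix: + * 4 4 5


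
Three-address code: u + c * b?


Break into single-operator statements:
t1 = c * b
t2 = u + t1


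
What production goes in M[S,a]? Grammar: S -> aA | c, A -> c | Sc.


For [S, a]: 'a' ∈ FIRST(aA)
Entry: S -> aA


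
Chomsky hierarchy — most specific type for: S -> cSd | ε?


Single nonterminal LHS, but c^n d^n is not regular
Classification: Type 2 (Context-Free)


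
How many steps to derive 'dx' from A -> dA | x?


Derivation: A => dA => dx
Steps: 2


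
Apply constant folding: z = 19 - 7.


19 - 7 = 12 at compile time
Optimized: z = 12


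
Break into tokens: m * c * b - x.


Scan left to right, longest-match per lexeme
Tokens: ID(m), OP(*), ID(c), OP(*), ID(b), OP(-), ID(x)


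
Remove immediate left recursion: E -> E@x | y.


Left-recursive alternatives: E@x; non-recursive: y
Introduce E': E -> yE', E' -> @xE' | ε


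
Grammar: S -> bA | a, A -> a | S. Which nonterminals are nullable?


A nonterminal is nullable iff some alternative derives ε (directly, or every symbol in it is nullable)
Nullable: {}


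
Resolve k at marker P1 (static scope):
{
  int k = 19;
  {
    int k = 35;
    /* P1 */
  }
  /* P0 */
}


k declared in the same block as P1
k = 35


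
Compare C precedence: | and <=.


'<=' is relational (level 7); '|' is bitwise OR (level 3)
Higher level binds tighter
'<=' has higher precedence than '|'


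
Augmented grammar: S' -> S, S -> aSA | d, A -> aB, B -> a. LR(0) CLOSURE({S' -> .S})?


Start: S' -> .S
For each item with dot before a nonterminal B, add B -> .γ for every B-production
Closure: [S' -> .S, S -> .aSA, S -> .d]


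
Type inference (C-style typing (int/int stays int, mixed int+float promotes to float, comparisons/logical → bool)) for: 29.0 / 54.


Operand types: float / int
Rule: mixed int/float promotes to float; int/int stays int
Result type: float


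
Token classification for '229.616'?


Pattern: digits with a decimal point
Type: FLOAT_LITERAL


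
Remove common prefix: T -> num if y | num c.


Common prefix: 'num'
Factored: T -> num T', T' -> if y | c


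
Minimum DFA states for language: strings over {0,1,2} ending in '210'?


Track the longest suffix of input matching a prefix of '210': 4 classes (prefixes of length 0..3)
Minimal DFA: 4 states


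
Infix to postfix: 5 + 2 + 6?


Left to right (same or higher precedence on left)
Postfix: 5 2 + 6 +


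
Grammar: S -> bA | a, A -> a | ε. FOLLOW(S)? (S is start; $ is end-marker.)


$ ∈ FOLLOW(S). For each A -> αBβ: add FIRST(β)\{ε} to FOLLOW(B); if β nullable, add FOLLOW(A).
FOLLOW(S) = {$}


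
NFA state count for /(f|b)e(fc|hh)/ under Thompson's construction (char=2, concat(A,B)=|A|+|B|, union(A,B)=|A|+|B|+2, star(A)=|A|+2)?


Syntax tree has 7 char leaf(s), 2 union(s), 0 star(s)
chars contribute 7×2 = 14; each union adds +2; each star adds +2
Total: 14 + 4 + 0 = 18 states


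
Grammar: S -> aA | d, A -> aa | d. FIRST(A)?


Per alternative of A: FIRST(aa) = {a}; FIRST(d) = {d}
FIRST(A) = {a, d}


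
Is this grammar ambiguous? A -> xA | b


right-linear, alternatives start with distinct terminals 'x' vs 'b': unique leftmost derivation
Unambiguous


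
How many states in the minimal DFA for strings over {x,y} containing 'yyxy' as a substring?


KMP-style automaton: 4 progress states + 1 absorbing accept = 5
Minimal DFA: 5 states


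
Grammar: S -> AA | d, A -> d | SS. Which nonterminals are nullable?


A nonterminal is nullable iff some alternative derives ε (directly, or every symbol in it is nullable)
Nullable: {}


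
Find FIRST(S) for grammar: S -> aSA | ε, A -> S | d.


Per alternative of S: FIRST(aSA) = {a}; FIRST(ε) = {ε}
FIRST(S) = {a, ε}


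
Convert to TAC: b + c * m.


Break into single-operator statements:
t1 = c * m
t2 = b + t1


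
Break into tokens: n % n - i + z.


Scan left to right, longest-match per lexeme
Tokens: ID(n), OP(%), ID(n), OP(-), ID(i), OP(+), ID(z)


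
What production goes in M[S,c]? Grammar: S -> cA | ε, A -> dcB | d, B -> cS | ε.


For [S, c]: 'c' ∈ FIRST(cA)
Entry: S -> cA


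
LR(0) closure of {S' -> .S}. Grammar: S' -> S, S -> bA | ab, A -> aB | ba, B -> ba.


Start: S' -> .S
For each item with dot before a nonterminal B, add B -> .γ for every B-production
Closure: [S' -> .S, S -> .bA, S -> .ab]


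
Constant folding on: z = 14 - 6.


14 - 6 = 8 at compile time
Optimized: z = 8


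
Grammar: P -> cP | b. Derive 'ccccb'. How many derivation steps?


Derivation: P => cP => ccP => cccP => ccccP => ccccb
Steps: 5


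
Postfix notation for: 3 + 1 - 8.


Left to right (same or higher precedence on left)
Postfix: 3 1 + 8 -


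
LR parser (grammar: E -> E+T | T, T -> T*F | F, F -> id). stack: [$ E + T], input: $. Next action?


handle 'E+T' on top; lookahead ∈ FOLLOW(E) = {+, $}
Action: reduce (E -> E+T)


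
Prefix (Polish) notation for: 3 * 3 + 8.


left-to-right (same/higher precedence on left): tree is (+ (* 3 3) 8)
Prefix: + * 3 3 8


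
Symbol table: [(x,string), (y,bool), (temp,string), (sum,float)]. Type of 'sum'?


Lookup 'sum' → type float


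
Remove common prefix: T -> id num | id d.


Common prefix: 'id'
Factored: T -> id T', T' -> num | d


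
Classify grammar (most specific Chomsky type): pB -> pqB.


LHS has context (more than one symbol) and |LHS| ≤ |RHS|
Classification: Type 1 (Context-Sensitive)


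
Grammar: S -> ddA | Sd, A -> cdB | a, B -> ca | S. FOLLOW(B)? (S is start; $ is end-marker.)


$ ∈ FOLLOW(S). For each A -> αBβ: add FIRST(β)\{ε} to FOLLOW(B); if β nullable, add FOLLOW(A).
FOLLOW(B) = {$, d}


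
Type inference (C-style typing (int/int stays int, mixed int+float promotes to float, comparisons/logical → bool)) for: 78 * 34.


Operand types: int * int
Rule: mixed int/float promotes to float; int/int stays int
Result type: int


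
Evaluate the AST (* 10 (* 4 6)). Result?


Evaluate inner: (* 4 6) = 24
Evaluate root: (* 10 24) = 240
Result: 240


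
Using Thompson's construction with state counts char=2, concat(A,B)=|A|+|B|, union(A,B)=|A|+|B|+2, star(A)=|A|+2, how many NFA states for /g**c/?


Syntax tree has 2 char leaf(s), 0 union(s), 2 star(s)
chars contribute 2×2 = 4; each union adds +2; each star adds +2
Total: 4 + 0 + 4 = 8 states


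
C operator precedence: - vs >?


'-' is additive (level 9); '>' is relational (level 7)
Higher level binds tighter
'-' has higher precedence than '>'


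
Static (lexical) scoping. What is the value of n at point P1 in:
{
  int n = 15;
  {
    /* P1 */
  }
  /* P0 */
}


P1's block does not declare n; resolves to the enclosing declaration at depth 0
n = 15


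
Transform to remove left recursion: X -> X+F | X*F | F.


Left-recursive alternatives: X+F, X*F; non-recursive: F
Introduce X': X -> FX', X' -> +FX' | *FX' | ε


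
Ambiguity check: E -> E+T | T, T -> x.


precedence layered via separate nonterminal T: deterministic
Unambiguous


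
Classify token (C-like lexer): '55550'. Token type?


Pattern: digits only
Type: INTEGER_LITERAL


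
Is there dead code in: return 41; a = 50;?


statement follows a return and is unreachable
Dead: 'a = 50'


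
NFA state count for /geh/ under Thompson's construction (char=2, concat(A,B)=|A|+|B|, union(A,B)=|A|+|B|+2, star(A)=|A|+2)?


Syntax tree has 3 char leaf(s), 0 union(s), 0 star(s)
chars contribute 3×2 = 6; each union adds +2; each star adds +2
Total: 6 + 0 + 0 = 6 states


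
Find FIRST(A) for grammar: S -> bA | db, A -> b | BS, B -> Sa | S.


Per alternative of A: FIRST(b) = {b}; FIRST(BS) = {b, d}
FIRST(A) = {b, d}


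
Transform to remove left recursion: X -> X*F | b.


Left-recursive alternatives: X*F; non-recursive: b
Introduce X': X -> bX', X' -> *FX' | ε


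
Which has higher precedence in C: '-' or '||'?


'-' is additive (level 9); '||' is logical OR (level 1)
Higher level binds tighter
'-' has higher precedence than '||'


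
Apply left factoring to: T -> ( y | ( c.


Common prefix: '('
Factored: T -> ( T', T' -> y | c


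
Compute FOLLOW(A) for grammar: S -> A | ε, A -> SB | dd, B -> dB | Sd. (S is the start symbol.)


$ ∈ FOLLOW(S). For each A -> αBβ: add FIRST(β)\{ε} to FOLLOW(B); if β nullable, add FOLLOW(A).
FOLLOW(A) = {$, d}


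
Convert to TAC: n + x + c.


Break into single-operator statements:
t1 = n + x
t2 = t1 + c


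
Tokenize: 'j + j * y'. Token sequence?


Scan left to right, longest-match per lexeme
Tokens: ID(j), OP(+), ID(j), OP(*), ID(y)


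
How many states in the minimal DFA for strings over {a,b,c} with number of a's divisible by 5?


Track (count of a) mod 5: states 0..4, accept at 0
Minimal DFA: 5 states


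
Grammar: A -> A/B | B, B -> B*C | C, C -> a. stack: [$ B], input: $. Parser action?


lookahead ∉ {*} so B won't extend; reduce A -> B
Action: reduce (A -> B)


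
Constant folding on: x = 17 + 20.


17 + 20 = 37 at compile time
Optimized: x = 37


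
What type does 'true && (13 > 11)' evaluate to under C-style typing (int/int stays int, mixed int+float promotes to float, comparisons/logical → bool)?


Operand types: bool && bool
Rule: logical operators take bool operands and yield bool
Result type: bool


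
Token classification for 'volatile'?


Pattern: reserved word
Type: KEYWORD


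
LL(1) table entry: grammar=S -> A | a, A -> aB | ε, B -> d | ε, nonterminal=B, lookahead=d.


For [B, d]: 'd' ∈ FIRST(d)
Entry: B -> d


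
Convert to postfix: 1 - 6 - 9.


Left to right (same or higher precedence on left)
Postfix: 1 6 - 9 -


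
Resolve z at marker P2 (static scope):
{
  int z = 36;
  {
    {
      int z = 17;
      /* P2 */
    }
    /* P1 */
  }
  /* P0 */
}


z declared in the same block as P2
z = 17


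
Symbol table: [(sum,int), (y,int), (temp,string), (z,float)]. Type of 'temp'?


Lookup 'temp' → type string


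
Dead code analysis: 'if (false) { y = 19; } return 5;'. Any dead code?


condition is constant false, so the whole block is unreachable
Dead: 'if (false) { y = 19; }'


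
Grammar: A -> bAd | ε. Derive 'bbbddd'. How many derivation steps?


Derivation: A => bAd => bbAdd => bbbAddd => bbbddd
Steps: 4


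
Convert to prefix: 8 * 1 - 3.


left-to-right (same/higher precedence on left): tree is (- (* 8 1) 3)
Prefix: - * 8 1 3


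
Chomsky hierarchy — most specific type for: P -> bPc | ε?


Single nonterminal LHS, but b^n c^n is not regular
Classification: Type 2 (Context-Free)


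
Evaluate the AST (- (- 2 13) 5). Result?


Evaluate inner: (- 2 13) = -11
Evaluate root: (- -11 5) = -16
Result: -16


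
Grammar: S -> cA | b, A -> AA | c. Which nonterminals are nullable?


A nonterminal is nullable iff some alternative derives ε (directly, or every symbol in it is nullable)
Nullable: {}


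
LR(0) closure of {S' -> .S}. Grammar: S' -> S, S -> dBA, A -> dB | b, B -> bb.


Start: S' -> .S
For each item with dot before a nonterminal B, add B -> .γ for every B-production
Closure: [S' -> .S, S -> .dBA]


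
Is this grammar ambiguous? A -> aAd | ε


balanced a^n…d^n: each string has a unique parse
Unambiguous


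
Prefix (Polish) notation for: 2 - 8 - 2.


left-to-right (same/higher precedence on left): tree is (- (- 2 8) 2)
Prefix: - - 2 8 2


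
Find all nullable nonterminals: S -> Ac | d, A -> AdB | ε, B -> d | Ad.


A nonterminal is nullable iff some alternative derives ε (directly, or every symbol in it is nullable)
Nullable: {A}


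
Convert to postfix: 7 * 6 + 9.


Left to right (same or higher precedence on left)
Postfix: 7 6 * 9 +


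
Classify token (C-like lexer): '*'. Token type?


Pattern: operator symbol
Type: OPERATOR


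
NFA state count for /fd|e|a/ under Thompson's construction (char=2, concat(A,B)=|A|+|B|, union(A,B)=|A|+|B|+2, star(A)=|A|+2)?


Syntax tree has 4 char leaf(s), 2 union(s), 0 star(s)
chars contribute 4×2 = 8; each union adds +2; each star adds +2
Total: 8 + 4 + 0 = 12 states


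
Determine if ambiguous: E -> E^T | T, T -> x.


precedence layered via separate nonterminal T: deterministic
Unambiguous


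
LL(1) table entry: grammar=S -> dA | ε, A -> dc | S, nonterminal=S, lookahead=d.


For [S, d]: 'd' ∈ FIRST(dA)
Entry: S -> dA


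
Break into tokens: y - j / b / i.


Scan left to right, longest-match per lexeme
Tokens: ID(y), OP(-), ID(j), OP(/), ID(b), OP(/), ID(i)


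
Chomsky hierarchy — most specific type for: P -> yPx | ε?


Single nonterminal LHS, but y^n x^n is not regular
Classification: Type 2 (Context-Free)


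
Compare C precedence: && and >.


'>' is relational (level 7); '&&' is logical AND (level 2)
Higher level binds tighter
'>' has higher precedence than '&&'


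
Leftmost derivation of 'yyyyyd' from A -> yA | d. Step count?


Derivation: A => yA => yyA => yyyA => yyyyA => yyyyyA => yyyyyd
Steps: 6


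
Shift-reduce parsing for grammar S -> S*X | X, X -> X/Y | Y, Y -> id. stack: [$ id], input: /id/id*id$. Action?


'id' on top is the handle for Y -> id
Action: reduce (Y -> id)


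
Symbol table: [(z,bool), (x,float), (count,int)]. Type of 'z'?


Lookup 'z' → type bool


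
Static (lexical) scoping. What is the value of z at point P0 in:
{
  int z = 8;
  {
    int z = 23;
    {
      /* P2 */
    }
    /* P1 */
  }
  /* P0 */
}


z declared in the same block as P0
z = 8


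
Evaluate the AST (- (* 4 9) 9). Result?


Evaluate inner: (* 4 9) = 36
Evaluate root: (- 36 9) = 27
Result: 27


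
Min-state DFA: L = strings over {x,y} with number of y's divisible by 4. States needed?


Track (count of y) mod 4: states 0..3, accept at 0
Minimal DFA: 4 states


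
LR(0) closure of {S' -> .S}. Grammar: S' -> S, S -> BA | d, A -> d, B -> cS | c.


Start: S' -> .S
For each item with dot before a nonterminal B, add B -> .γ for every B-production
Closure: [S' -> .S, S -> .BA, S -> .d, B -> .cS, B -> .c]


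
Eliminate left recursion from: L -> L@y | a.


Left-recursive alternatives: L@y; non-recursive: a
Introduce L': L -> aL', L' -> @yL' | ε


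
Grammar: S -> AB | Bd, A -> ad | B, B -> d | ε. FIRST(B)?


Per alternative of B: FIRST(d) = {d}; FIRST(ε) = {ε}
FIRST(B) = {d, ε}


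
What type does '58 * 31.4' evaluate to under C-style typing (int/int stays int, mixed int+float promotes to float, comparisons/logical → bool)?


Operand types: int * float
Rule: mixed int/float promotes to float; int/int stays int
Result type: float


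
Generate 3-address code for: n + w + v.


Break into single-operator statements:
t1 = n + w
t2 = t1 + v


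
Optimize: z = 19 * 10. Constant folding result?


19 * 10 = 190 at compile time
Optimized: z = 190


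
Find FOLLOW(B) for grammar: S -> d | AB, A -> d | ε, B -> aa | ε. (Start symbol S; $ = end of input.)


$ ∈ FOLLOW(S). For each A -> αBβ: add FIRST(β)\{ε} to FOLLOW(B); if β nullable, add FOLLOW(A).
FOLLOW(B) = {$}


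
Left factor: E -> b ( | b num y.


Common prefix: 'b'
Factored: E -> b E', E' -> ( | num y


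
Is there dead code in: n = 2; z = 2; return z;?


n is assigned but never read
Dead: 'n = 2'


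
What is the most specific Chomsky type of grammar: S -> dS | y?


Right-linear: every RHS is a terminal or a terminal followed by one nonterminal
Classification: Type 3 (Regular)


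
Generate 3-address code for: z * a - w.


Break into single-operator statements:
t1 = z * a
t2 = t1 - w


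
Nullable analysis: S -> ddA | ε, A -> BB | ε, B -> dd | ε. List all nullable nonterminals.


A nonterminal is nullable iff some alternative derives ε (directly, or every symbol in it is nullable)
Nullable: {A, B, S}


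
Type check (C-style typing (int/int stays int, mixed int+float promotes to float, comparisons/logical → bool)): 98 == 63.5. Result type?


Operand types: int == float
Rule: comparison yields bool
Result type: bool


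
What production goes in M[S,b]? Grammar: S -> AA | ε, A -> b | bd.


For [S, b]: 'b' ∈ FIRST(AA)
Entry: S -> AA


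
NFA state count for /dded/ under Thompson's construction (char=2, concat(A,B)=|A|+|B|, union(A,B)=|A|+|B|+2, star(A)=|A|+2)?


Syntax tree has 4 char leaf(s), 0 union(s), 0 star(s)
chars contribute 4×2 = 8; each union adds +2; each star adds +2
Total: 8 + 0 + 0 = 8 states


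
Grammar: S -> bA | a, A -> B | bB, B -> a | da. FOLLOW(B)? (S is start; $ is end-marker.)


$ ∈ FOLLOW(S). For each A -> αBβ: add FIRST(β)\{ε} to FOLLOW(B); if β nullable, add FOLLOW(A).
FOLLOW(B) = {$}


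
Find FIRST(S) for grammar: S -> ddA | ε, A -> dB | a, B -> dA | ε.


Per alternative of S: FIRST(ddA) = {d}; FIRST(ε) = {ε}
FIRST(S) = {d, ε}


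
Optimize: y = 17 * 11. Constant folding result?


17 * 11 = 187 at compile time
Optimized: y = 187


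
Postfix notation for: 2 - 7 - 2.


Left to right (same or higher precedence on left)
Postfix: 2 7 - 2 -


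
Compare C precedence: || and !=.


'!=' is equality (level 6); '||' is logical OR (level 1)
Higher level binds tighter
'!=' has higher precedence than '||'


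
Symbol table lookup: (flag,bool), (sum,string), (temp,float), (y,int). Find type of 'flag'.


Lookup 'flag' → type bool


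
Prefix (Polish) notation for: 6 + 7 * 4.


'*' binds tighter: tree is (+ 6 (* 7 4))
Prefix: + 6 * 7 4


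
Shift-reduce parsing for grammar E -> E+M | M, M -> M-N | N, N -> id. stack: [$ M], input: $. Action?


lookahead ∉ {-} so M won't extend; reduce E -> M
Action: reduce (E -> M)


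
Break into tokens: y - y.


Scan left to right, longest-match per lexeme
Tokens: ID(y), OP(-), ID(y)


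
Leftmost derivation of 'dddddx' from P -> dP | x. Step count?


Derivation: P => dP => ddP => dddP => ddddP => dddddP => dddddx
Steps: 6


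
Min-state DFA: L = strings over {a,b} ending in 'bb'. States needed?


Track the longest suffix of input matching a prefix of 'bb': 3 classes (prefixes of length 0..2)
Minimal DFA: 3 states


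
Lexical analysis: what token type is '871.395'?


Pattern: digits with a decimal point
Type: FLOAT_LITERAL


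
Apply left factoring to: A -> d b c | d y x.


Common prefix: 'd'
Factored: A -> d A', A' -> b c | y x


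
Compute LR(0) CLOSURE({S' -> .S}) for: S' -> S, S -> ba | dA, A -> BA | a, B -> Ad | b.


Start: S' -> .S
For each item with dot before a nonterminal B, add B -> .γ for every B-production
Closure: [S' -> .S, S -> .ba, S -> .dA]


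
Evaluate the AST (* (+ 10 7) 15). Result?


Evaluate inner: (+ 10 7) = 17
Evaluate root: (* 17 15) = 255
Result: 255


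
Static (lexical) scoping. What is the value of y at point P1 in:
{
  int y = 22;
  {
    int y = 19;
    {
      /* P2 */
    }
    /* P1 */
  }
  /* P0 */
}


y declared in the same block as P1
y = 19


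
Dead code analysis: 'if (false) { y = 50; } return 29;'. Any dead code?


condition is constant false, so the whole block is unreachable
Dead: 'if (false) { y = 50; }'


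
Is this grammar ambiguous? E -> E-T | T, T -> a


precedence layered via separate nonterminal T: deterministic
Unambiguous


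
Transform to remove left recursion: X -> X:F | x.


Left-recursive alternatives: X:F; non-recursive: x
Introduce X': X -> xX', X' -> :FX' | ε


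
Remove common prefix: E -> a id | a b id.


Common prefix: 'a'
Factored: E -> a E', E' -> id | b id


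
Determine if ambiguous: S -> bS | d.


right-linear, alternatives start with distinct terminals 'b' vs 'd': unique leftmost derivation
Unambiguous


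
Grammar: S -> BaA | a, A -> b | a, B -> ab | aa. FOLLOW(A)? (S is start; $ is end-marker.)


$ ∈ FOLLOW(S). For each A -> αBβ: add FIRST(β)\{ε} to FOLLOW(B); if β nullable, add FOLLOW(A).
FOLLOW(A) = {$}


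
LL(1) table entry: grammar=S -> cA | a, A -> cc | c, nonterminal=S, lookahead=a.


For [S, a]: 'a' ∈ FIRST(a)
Entry: S -> a


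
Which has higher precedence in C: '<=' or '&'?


'<=' is relational (level 7); '&' is bitwise AND (level 5)
Higher level binds tighter
'<=' has higher precedence than '&'


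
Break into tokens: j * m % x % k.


Scan left to right, longest-match per lexeme
Tokens: ID(j), OP(*), ID(m), OP(%), ID(x), OP(%), ID(k)


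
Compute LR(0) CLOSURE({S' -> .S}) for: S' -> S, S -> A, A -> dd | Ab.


Start: S' -> .S
For each item with dot before a nonterminal B, add B -> .γ for every B-production
Closure: [S' -> .S, S -> .A, A -> .dd, A -> .Ab]


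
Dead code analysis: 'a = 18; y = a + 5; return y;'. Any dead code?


a is read by y's definition; y is returned
No dead code
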